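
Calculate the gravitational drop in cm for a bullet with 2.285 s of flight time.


drop = 0.5*g*t^2 = 0.5*9.81*2.285^2 = 25.6101 m ≈ 2561 cm

2561 cm


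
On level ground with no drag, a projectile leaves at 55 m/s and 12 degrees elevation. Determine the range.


R = v0^2 * sin(2*theta) / g = 55^2 * sin(2*12°) / 9.81 = 125.4 m

125.4 m


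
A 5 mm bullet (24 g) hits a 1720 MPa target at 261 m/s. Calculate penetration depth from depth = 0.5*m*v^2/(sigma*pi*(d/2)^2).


A = pi*(d/2)^2 = pi*(5/2)^2 = 19.635 mm^2
E = 0.5*m*v^2 = 0.5*0.024*261^2 = 817.452 J
depth = E/(sigma*A) = 817.452 J / (1720 MPa * 19.635 mm^2) = 817.452/(1720 * 19.635) m = 0.0242049 m ≈ 24.2 mm

24.2 mm


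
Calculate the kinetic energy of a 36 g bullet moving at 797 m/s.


E = 0.5*m*v^2 = 0.5*0.036*797^2 = 11434 J

11434 J


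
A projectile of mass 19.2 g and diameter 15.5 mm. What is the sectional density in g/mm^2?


SD = m/d^2 = 19.2/15.5^2 = 0.07992 g/mm^2

0.07992 g/mm^2


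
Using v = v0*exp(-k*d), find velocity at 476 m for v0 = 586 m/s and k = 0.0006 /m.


v = v0*exp(-k*d) = 586*exp(-0.0006*476) = 440.4 m/s

440.4 m/s


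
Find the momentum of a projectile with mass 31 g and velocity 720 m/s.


p = m*v = 0.031*720 = 22.32 kg·m/s

22.32 kg·m/s


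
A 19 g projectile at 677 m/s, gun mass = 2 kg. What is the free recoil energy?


v_r = m_p*v_p/m_gun = 0.019*677/2 = 6.4315 m/s, E_r = 0.5*m_gun*v_r^2 = 0.5*2*6.4315^2 = 41.36 J

41.36 J


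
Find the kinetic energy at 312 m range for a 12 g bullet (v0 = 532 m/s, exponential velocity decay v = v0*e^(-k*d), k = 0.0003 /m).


v = v0*exp(-k*d) = 532*exp(-0.0003*312) = 484.464 m/s
E = 0.5*m*v^2 = 0.5*0.012*484.464^2 = 1408 J

1408 J


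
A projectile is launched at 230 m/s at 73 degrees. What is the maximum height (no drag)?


H = (v0*sin(theta))^2 / (2g) = (230*sin(73°))^2 / (2*9.81) = 2466 m

2466 m


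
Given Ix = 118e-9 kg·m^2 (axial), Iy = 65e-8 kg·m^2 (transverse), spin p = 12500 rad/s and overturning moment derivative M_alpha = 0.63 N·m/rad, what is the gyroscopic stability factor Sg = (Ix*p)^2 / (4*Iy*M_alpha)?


Sg = Ix^2 * p^2 / (4 * Iy * M_alpha) = (118e-9)^2 * 12500^2 / (4 * 65e-8 * 0.63) = 1.328

1.328


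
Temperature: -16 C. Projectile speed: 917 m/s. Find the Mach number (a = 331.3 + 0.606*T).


a = 331.3 + 0.606*(-16) = 321.604 m/s
M = v/a = 917/321.604 = 2.851

2.851


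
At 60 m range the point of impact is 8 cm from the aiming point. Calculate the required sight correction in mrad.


1 mrad subtends 1 cm per 10 m of range, so adj = error_cm / (dist_m / 10) = 8 / (60/10) = 1.333 mrad

1.333 mrad


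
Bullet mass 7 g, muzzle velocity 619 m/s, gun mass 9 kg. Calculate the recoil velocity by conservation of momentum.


v_recoil = m_p * v_p / m_gun = 0.007 * 619 / 9 = 0.4814 m/s

0.4814 m/s


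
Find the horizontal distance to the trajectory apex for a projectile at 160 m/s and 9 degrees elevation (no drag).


R = v0^2*sin(2*theta)/g = 160^2*sin(2*9°)/9.81 = 806.405 m
apex_dist = R/2 = 806.405/2 = 403.2 m

403.2 m


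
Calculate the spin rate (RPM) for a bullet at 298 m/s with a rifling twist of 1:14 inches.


twist_m = 14*0.0254 = 0.3556 m
spin = v/twist = 298/0.3556 = 838.0202 rev/s
RPM = spin*60 = 838.0202*60 ≈ 50281 RPM

50281 RPM


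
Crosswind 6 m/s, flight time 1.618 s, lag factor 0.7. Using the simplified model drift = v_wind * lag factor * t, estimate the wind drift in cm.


drift = v_wind * lag * t = 6 * 0.7 * 1.618 = 6.7956 m ≈ 679.6 cm

679.6 cm


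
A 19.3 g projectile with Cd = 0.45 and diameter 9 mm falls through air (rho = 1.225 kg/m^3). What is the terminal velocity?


A = pi*(d/2)^2 = pi*(9/2000)^2 = 6.36173e-05 m^2
vt = sqrt(2mg/(Cd*rho*A)) = sqrt(2*0.0193*9.81/(0.45 * 1.225 * 6.36173e-05)) = 103.9 m/s

103.9 m/s


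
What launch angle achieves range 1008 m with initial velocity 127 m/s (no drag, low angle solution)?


sin(2*theta) = R*g/v0^2 = 1008*9.81/127^2 = 0.613087, theta = arcsin(0.613087)/2 = 18.91°

18.91 degrees


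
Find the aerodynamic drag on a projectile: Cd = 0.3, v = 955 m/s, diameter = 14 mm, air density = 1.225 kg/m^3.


A = pi*(d/2)^2 = pi*(14/2000)^2 = 1.53938e-04 m^2
Fd = 0.5*Cd*rho*A*v^2 = 0.5*0.3*1.225*1.53938e-04*955^2 = 25.8 N

25.8 N


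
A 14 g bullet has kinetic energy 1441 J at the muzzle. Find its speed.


v = sqrt(2*E/m) = sqrt(2*1441/0.014) = 453.7 m/s

453.7 m/s


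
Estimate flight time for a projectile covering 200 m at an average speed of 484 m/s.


t = d/v = 200/484 = 0.4132 s

0.4132 s


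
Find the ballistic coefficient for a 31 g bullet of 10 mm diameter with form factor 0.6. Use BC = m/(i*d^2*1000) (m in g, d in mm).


BC = m/(i*d^2*1000) = 31/(0.6 * 10^2 * 1000) = 0.0005167

0.0005167


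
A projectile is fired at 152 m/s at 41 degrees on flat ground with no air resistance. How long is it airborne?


T = 2*v0*sin(theta)/g = 2*152*sin(41°)/9.81 = 20.33 s

20.33 s


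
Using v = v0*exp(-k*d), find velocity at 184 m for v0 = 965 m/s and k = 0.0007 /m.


v = v0*exp(-k*d) = 965*exp(-0.0007*184) = 848.4 m/s

848.4 m/s


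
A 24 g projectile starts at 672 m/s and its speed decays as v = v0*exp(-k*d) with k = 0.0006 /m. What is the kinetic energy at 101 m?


v = v0*exp(-k*d) = 672*exp(-0.0006*101) = 632.486 m/s
E = 0.5*m*v^2 = 0.5*0.024*632.486^2 = 4800 J

4800 J


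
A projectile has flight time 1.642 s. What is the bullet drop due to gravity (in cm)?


drop = 0.5*g*t^2 = 0.5*9.81*1.642^2 = 13.2247 m ≈ 1322 cm

1322 cm


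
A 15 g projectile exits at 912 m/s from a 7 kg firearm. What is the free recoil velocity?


v_recoil = m_p * v_p / m_gun = 0.015 * 912 / 7 = 1.954 m/s

1.954 m/s


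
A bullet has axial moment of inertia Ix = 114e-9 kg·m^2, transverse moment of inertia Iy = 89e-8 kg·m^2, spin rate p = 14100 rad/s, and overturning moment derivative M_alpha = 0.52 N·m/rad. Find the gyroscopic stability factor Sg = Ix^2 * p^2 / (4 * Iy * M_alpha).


Sg = Ix^2 * p^2 / (4 * Iy * M_alpha) = (114e-9)^2 * 14100^2 / (4 * 89e-8 * 0.52) = 1.396

1.396


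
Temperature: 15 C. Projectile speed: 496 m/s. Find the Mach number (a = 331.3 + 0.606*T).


a = 331.3 + 0.606*(15) = 340.39 m/s
M = v/a = 496/340.39 = 1.457

1.457


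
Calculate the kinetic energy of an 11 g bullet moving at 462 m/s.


E = 0.5*m*v^2 = 0.5*0.011*462^2 = 1174 J

1174 J


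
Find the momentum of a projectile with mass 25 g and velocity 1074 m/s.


p = m*v = 0.025*1074 = 26.85 kg·m/s

26.85 kg·m/s


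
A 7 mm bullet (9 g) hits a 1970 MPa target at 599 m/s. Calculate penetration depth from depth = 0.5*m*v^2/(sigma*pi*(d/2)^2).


A = pi*(d/2)^2 = pi*(7/2)^2 = 38.4845 mm^2
E = 0.5*m*v^2 = 0.5*0.009*599^2 = 1614.6 J
depth = E/(sigma*A) = 1614.6 J / (1970 MPa * 38.4845 mm^2) = 1614.6/(1970 * 38.4845) m = 0.0212968 m ≈ 21.3 mm

21.3 mm


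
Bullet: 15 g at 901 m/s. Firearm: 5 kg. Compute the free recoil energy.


v_r = m_p*v_p/m_gun = 0.015*901/5 = 2.703 m/s, E_r = 0.5*m_gun*v_r^2 = 0.5*5*2.703^2 = 18.27 J

18.27 J


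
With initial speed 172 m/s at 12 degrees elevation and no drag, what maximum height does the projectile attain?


H = (v0*sin(theta))^2 / (2g) = (172*sin(12°))^2 / (2*9.81) = 65.18 m

65.18 m


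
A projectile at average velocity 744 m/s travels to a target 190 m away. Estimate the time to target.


t = d/v = 190/744 = 0.2554 s

0.2554 s


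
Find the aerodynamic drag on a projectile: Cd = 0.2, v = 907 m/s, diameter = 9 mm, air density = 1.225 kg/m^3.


A = pi*(d/2)^2 = pi*(9/2000)^2 = 6.36173e-05 m^2
Fd = 0.5*Cd*rho*A*v^2 = 0.5*0.2*1.225*6.36173e-05*907^2 = 6.411 N

6.411 N


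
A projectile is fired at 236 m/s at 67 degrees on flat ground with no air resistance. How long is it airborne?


T = 2*v0*sin(theta)/g = 2*236*sin(67°)/9.81 = 44.29 s

44.29 s


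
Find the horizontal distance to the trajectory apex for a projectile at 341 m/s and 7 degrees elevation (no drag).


R = v0^2*sin(2*theta)/g = 341^2*sin(2*7°)/9.81 = 2867.58 m
apex_dist = R/2 = 2867.58/2 = 1434 m

1434 m


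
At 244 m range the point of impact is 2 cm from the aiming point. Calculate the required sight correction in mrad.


1 mrad subtends 1 cm per 10 m of range, so adj = error_cm / (dist_m / 10) = 2 / (244/10) = 0.08197 mrad

0.08197 mrad


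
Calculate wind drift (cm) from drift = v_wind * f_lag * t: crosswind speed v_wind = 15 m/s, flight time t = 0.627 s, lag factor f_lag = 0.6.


drift = v_wind * lag * t = 15 * 0.6 * 0.627 = 5.643 m ≈ 564.3 cm

564.3 cm


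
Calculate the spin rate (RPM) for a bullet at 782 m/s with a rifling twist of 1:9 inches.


twist_m = 9*0.0254 = 0.2286 m
spin = v/twist = 782/0.2286 = 3420.822 rev/s
RPM = spin*60 = 3420.822*60 ≈ 205249 RPM

205249 RPM


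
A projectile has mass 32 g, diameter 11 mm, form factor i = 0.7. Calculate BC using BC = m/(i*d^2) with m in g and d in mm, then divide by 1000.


BC = m/(i*d^2*1000) = 32/(0.7 * 11^2 * 1000) = 0.0003778

0.0003778


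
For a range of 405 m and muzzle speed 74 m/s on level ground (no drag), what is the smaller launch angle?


sin(2*theta) = R*g/v0^2 = 405*9.81/74^2 = 0.725539, theta = arcsin(0.725539)/2 = 23.26°

23.26 degrees


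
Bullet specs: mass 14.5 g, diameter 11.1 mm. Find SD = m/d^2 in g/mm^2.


SD = m/d^2 = 14.5/11.1^2 = 0.1177 g/mm^2

0.1177 g/mm^2


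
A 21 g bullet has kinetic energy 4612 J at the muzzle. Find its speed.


v = sqrt(2*E/m) = sqrt(2*4612/0.021) = 662.8 m/s

662.8 m/s


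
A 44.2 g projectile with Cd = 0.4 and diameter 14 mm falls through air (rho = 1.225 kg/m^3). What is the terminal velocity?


A = pi*(d/2)^2 = pi*(14/2000)^2 = 1.53938e-04 m^2
vt = sqrt(2mg/(Cd*rho*A)) = sqrt(2*0.0442*9.81/(0.4 * 1.225 * 1.53938e-04)) = 107.2 m/s

107.2 m/s


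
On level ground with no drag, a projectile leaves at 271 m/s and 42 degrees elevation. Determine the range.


R = v0^2 * sin(2*theta) / g = 271^2 * sin(2*42°) / 9.81 = 7445 m

7445 m


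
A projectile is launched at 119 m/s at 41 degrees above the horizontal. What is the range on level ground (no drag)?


R = v0^2 * sin(2*theta) / g = 119^2 * sin(2*41°) / 9.81 = 1429 m

1429 m


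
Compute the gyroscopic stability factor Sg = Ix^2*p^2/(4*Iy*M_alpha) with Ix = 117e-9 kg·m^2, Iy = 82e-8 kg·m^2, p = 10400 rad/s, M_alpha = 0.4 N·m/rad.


Sg = Ix^2 * p^2 / (4 * Iy * M_alpha) = (117e-9)^2 * 10400^2 / (4 * 82e-8 * 0.4) = 1.129

1.129


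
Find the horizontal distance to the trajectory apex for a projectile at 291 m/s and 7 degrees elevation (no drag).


R = v0^2*sin(2*theta)/g = 291^2*sin(2*7°)/9.81 = 2088.3 m
apex_dist = R/2 = 2088.3/2 = 1044 m

1044 m


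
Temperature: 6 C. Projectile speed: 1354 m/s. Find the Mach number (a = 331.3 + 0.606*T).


a = 331.3 + 0.606*(6) = 334.936 m/s
M = v/a = 1354/334.936 = 4.043

4.043


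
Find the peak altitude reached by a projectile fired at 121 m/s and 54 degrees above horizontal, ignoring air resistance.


H = (v0*sin(theta))^2 / (2g) = (121*sin(54°))^2 / (2*9.81) = 488.4 m

488.4 m


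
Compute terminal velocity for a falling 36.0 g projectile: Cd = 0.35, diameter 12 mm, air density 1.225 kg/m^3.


A = pi*(d/2)^2 = pi*(12/2000)^2 = 1.13097e-04 m^2
vt = sqrt(2mg/(Cd*rho*A)) = sqrt(2*0.036*9.81/(0.35 * 1.225 * 1.13097e-04)) = 120.7 m/s

120.7 m/s


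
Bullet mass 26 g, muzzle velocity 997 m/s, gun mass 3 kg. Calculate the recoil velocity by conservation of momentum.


v_recoil = m_p * v_p / m_gun = 0.026 * 997 / 3 = 8.641 m/s

8.641 m/s


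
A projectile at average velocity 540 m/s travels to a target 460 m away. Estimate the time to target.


t = d/v = 460/540 = 0.8519 s

0.8519 s


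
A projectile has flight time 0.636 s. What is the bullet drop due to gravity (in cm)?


drop = 0.5*g*t^2 = 0.5*9.81*0.636^2 = 1.98405 m ≈ 198.4 cm

198.4 cm


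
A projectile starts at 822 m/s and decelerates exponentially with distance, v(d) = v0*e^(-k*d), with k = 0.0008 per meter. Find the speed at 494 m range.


v = v0*exp(-k*d) = 822*exp(-0.0008*494) = 553.7 m/s

553.7 m/s


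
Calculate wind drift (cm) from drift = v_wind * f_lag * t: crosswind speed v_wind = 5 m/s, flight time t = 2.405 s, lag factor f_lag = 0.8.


drift = v_wind * lag * t = 5 * 0.8 * 2.405 = 9.62 m ≈ 962 cm

962 cm


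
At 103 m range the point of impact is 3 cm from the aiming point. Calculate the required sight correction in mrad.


1 mrad subtends 1 cm per 10 m of range, so adj = error_cm / (dist_m / 10) = 3 / (103/10) = 0.2913 mrad

0.2913 mrad


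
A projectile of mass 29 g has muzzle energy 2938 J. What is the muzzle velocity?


v = sqrt(2*E/m) = sqrt(2*2938/0.029) = 450.1 m/s

450.1 m/s


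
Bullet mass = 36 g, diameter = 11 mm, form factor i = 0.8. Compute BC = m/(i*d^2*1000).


BC = m/(i*d^2*1000) = 36/(0.8 * 11^2 * 1000) = 0.0003719

0.0003719


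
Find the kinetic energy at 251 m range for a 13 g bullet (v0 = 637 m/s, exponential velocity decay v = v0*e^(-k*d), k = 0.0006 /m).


v = v0*exp(-k*d) = 637*exp(-0.0006*251) = 547.942 m/s
E = 0.5*m*v^2 = 0.5*0.013*547.942^2 = 1952 J

1952 J


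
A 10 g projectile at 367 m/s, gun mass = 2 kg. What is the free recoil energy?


v_r = m_p*v_p/m_gun = 0.01*367/2 = 1.835 m/s, E_r = 0.5*m_gun*v_r^2 = 0.5*2*1.835^2 = 3.367 J

3.367 J


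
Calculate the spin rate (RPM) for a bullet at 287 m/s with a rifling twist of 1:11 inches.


twist_m = 11*0.0254 = 0.2794 m
spin = v/twist = 287/0.2794 = 1027.201 rev/s
RPM = spin*60 = 1027.201*60 ≈ 61632 RPM

61632 RPM


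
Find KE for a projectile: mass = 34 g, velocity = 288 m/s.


E = 0.5*m*v^2 = 0.5*0.034*288^2 = 1410 J

1410 J


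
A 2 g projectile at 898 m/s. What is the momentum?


p = m*v = 0.002*898 = 1.796 kg·m/s

1.796 kg·m/s


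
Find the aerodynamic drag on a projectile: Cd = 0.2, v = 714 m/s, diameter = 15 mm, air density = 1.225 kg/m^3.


A = pi*(d/2)^2 = pi*(15/2000)^2 = 1.76715e-04 m^2
Fd = 0.5*Cd*rho*A*v^2 = 0.5*0.2*1.225*1.76715e-04*714^2 = 11.04 N

11.04 N


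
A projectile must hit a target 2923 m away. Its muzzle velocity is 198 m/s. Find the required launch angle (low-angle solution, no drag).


sin(2*theta) = R*g/v0^2 = 2923*9.81/198^2 = 0.731421, theta = arcsin(0.731421)/2 = 23.5°

23.5 degrees


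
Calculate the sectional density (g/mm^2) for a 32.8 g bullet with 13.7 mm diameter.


SD = m/d^2 = 32.8/13.7^2 = 0.1748 g/mm^2

0.1748 g/mm^2


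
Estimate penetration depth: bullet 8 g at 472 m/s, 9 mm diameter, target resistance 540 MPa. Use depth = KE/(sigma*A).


A = pi*(d/2)^2 = pi*(9/2)^2 = 63.6173 mm^2
E = 0.5*m*v^2 = 0.5*0.008*472^2 = 891.136 J
depth = E/(sigma*A) = 891.136 J / (540 MPa * 63.6173 mm^2) = 891.136/(540 * 63.6173) m = 0.0259403 m ≈ 25.94 mm

25.94 mm


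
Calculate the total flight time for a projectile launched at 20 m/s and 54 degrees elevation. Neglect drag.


T = 2*v0*sin(theta)/g = 2*20*sin(54°)/9.81 = 3.299 s

3.299 s


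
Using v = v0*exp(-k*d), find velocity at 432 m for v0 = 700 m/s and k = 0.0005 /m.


v = v0*exp(-k*d) = 700*exp(-0.0005*432) = 564 m/s

564 m/s


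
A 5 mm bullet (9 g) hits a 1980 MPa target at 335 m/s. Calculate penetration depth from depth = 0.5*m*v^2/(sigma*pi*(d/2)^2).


A = pi*(d/2)^2 = pi*(5/2)^2 = 19.635 mm^2
E = 0.5*m*v^2 = 0.5*0.009*335^2 = 505.012 J
depth = E/(sigma*A) = 505.012 J / (1980 MPa * 19.635 mm^2) = 505.012/(1980 * 19.635) m = 0.0129899 m ≈ 12.99 mm

12.99 mm


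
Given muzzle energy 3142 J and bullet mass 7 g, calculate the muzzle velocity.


v = sqrt(2*E/m) = sqrt(2*3142/0.007) = 947.5 m/s

947.5 m/s


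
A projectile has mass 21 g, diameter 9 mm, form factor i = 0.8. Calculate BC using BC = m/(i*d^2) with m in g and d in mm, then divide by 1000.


BC = m/(i*d^2*1000) = 21/(0.8 * 9^2 * 1000) = 0.0003241

0.0003241


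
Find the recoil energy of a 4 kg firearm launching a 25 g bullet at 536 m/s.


v_r = m_p*v_p/m_gun = 0.025*536/4 = 3.35 m/s, E_r = 0.5*m_gun*v_r^2 = 0.5*4*3.35^2 = 22.45 J

22.45 J


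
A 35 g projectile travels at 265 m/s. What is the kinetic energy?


E = 0.5*m*v^2 = 0.5*0.035*265^2 = 1229 J

1229 J


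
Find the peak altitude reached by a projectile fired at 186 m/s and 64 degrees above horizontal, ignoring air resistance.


H = (v0*sin(theta))^2 / (2g) = (186*sin(64°))^2 / (2*9.81) = 1424 m

1424 m


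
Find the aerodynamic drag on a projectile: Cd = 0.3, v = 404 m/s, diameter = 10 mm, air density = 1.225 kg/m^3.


A = pi*(d/2)^2 = pi*(10/2000)^2 = 7.85398e-05 m^2
Fd = 0.5*Cd*rho*A*v^2 = 0.5*0.3*1.225*7.85398e-05*404^2 = 2.355 N

2.355 N


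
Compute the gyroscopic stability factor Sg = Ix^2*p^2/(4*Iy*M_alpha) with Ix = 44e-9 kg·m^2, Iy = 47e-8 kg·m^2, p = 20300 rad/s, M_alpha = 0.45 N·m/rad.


Sg = Ix^2 * p^2 / (4 * Iy * M_alpha) = (44e-9)^2 * 20300^2 / (4 * 47e-8 * 0.45) = 0.943

0.943


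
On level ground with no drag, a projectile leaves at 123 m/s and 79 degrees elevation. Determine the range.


R = v0^2 * sin(2*theta) / g = 123^2 * sin(2*79°) / 9.81 = 577.7 m

577.7 m


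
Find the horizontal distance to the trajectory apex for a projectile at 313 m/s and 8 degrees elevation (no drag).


R = v0^2*sin(2*theta)/g = 313^2*sin(2*8°)/9.81 = 2752.69 m
apex_dist = R/2 = 2752.69/2 = 1376 m

1376 m


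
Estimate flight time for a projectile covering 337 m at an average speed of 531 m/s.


t = d/v = 337/531 = 0.6347 s

0.6347 s


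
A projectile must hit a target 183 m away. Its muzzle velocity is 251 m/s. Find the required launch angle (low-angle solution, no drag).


sin(2*theta) = R*g/v0^2 = 183*9.81/251^2 = 0.0284953, theta = arcsin(0.0284953)/2 = 0.8164°

0.8164 degrees


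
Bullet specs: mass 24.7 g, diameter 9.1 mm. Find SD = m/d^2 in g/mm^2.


SD = m/d^2 = 24.7/9.1^2 = 0.2983 g/mm^2

0.2983 g/mm^2


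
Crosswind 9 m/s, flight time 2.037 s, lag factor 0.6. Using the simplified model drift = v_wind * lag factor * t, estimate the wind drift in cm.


drift = v_wind * lag * t = 9 * 0.6 * 2.037 = 10.9998 m ≈ 1100 cm

1100 cm


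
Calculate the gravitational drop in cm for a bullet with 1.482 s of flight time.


drop = 0.5*g*t^2 = 0.5*9.81*1.482^2 = 10.773 m ≈ 1077 cm

1077 cm


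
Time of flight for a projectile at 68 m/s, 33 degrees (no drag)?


T = 2*v0*sin(theta)/g = 2*68*sin(33°)/9.81 = 7.551 s

7.551 s


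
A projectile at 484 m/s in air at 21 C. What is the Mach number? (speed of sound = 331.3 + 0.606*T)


a = 331.3 + 0.606*(21) = 344.026 m/s
M = v/a = 484/344.026 = 1.407

1.407


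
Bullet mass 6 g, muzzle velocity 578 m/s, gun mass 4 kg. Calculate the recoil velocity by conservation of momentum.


v_recoil = m_p * v_p / m_gun = 0.006 * 578 / 4 = 0.867 m/s

0.867 m/s


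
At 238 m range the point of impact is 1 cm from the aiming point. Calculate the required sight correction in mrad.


1 mrad subtends 1 cm per 10 m of range, so adj = error_cm / (dist_m / 10) = 1 / (238/10) = 0.04202 mrad

0.04202 mrad


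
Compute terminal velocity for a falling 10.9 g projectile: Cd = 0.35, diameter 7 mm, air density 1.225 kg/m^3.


A = pi*(d/2)^2 = pi*(7/2000)^2 = 3.84845e-05 m^2
vt = sqrt(2mg/(Cd*rho*A)) = sqrt(2*0.0109*9.81/(0.35 * 1.225 * 3.84845e-05)) = 113.8 m/s

113.8 m/s


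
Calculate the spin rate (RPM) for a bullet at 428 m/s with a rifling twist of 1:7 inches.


twist_m = 7*0.0254 = 0.1778 m
spin = v/twist = 428/0.1778 = 2407.199 rev/s
RPM = spin*60 = 2407.199*60 ≈ 144432 RPM

144432 RPM


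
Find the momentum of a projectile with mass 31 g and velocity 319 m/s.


p = m*v = 0.031*319 = 9.889 kg·m/s

9.889 kg·m/s


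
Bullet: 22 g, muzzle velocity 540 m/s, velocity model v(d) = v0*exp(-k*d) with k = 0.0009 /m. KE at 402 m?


v = v0*exp(-k*d) = 540*exp(-0.0009*402) = 376.068 m/s
E = 0.5*m*v^2 = 0.5*0.022*376.068^2 = 1556 J

1556 J


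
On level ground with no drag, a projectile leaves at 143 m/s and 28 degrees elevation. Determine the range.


R = v0^2 * sin(2*theta) / g = 143^2 * sin(2*28°) / 9.81 = 1728 m

1728 m


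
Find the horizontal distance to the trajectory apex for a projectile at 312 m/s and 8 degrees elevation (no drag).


R = v0^2*sin(2*theta)/g = 312^2*sin(2*8°)/9.81 = 2735.13 m
apex_dist = R/2 = 2735.13/2 = 1368 m

1368 m


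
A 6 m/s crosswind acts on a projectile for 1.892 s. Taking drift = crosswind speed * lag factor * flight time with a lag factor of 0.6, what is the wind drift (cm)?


drift = v_wind * lag * t = 6 * 0.6 * 1.892 = 6.8112 m ≈ 681.1 cm

681.1 cm


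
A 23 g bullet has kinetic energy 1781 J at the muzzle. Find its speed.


v = sqrt(2*E/m) = sqrt(2*1781/0.023) = 393.5 m/s

393.5 m/s


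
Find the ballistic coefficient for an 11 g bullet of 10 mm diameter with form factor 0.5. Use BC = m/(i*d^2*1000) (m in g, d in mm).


BC = m/(i*d^2*1000) = 11/(0.5 * 10^2 * 1000) = 0.00022

0.00022


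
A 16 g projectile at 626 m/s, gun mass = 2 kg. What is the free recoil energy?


v_r = m_p*v_p/m_gun = 0.016*626/2 = 5.008 m/s, E_r = 0.5*m_gun*v_r^2 = 0.5*2*5.008^2 = 25.08 J

25.08 J


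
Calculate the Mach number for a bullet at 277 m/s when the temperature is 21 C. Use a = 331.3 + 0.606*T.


a = 331.3 + 0.606*(21) = 344.026 m/s
M = v/a = 277/344.026 = 0.8052

0.8052


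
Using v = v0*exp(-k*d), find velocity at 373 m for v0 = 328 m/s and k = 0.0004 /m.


v = v0*exp(-k*d) = 328*exp(-0.0004*373) = 282.5 m/s

282.5 m/s


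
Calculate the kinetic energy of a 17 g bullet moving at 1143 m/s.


E = 0.5*m*v^2 = 0.5*0.017*1143^2 = 11105 J

11105 J


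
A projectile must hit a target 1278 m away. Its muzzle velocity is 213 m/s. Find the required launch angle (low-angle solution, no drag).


sin(2*theta) = R*g/v0^2 = 1278*9.81/213^2 = 0.276338, theta = arcsin(0.276338)/2 = 8.021°

8.021 degrees


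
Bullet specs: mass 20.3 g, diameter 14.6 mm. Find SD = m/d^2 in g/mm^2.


SD = m/d^2 = 20.3/14.6^2 = 0.09523 g/mm^2

0.09523 g/mm^2


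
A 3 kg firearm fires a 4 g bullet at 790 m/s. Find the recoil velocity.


v_recoil = m_p * v_p / m_gun = 0.004 * 790 / 3 = 1.053 m/s

1.053 m/s


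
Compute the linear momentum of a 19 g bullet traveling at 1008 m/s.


p = m*v = 0.019*1008 = 19.15 kg·m/s

19.15 kg·m/s


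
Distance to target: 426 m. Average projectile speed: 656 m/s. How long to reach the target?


t = d/v = 426/656 = 0.6494 s

0.6494 s


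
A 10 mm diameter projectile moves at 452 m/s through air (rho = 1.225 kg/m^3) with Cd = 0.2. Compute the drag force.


A = pi*(d/2)^2 = pi*(10/2000)^2 = 7.85398e-05 m^2
Fd = 0.5*Cd*rho*A*v^2 = 0.5*0.2*1.225*7.85398e-05*452^2 = 1.966 N

1.966 N


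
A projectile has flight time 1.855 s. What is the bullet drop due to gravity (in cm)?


drop = 0.5*g*t^2 = 0.5*9.81*1.855^2 = 16.8782 m ≈ 1688 cm

1688 cm


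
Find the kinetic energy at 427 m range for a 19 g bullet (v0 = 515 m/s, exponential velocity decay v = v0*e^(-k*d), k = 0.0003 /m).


v = v0*exp(-k*d) = 515*exp(-0.0003*427) = 453.079 m/s
E = 0.5*m*v^2 = 0.5*0.019*453.079^2 = 1950 J

1950 J


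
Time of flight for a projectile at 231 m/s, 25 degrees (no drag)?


T = 2*v0*sin(theta)/g = 2*231*sin(25°)/9.81 = 19.9 s

19.9 s


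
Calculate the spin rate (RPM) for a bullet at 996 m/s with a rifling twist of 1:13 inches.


twist_m = 13*0.0254 = 0.3302 m
spin = v/twist = 996/0.3302 = 3016.354 rev/s
RPM = spin*60 = 3016.354*60 ≈ 180981 RPM

180981 RPM


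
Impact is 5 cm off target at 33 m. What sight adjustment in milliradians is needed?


1 mrad subtends 1 cm per 10 m of range, so adj = error_cm / (dist_m / 10) = 5 / (33/10) = 1.515 mrad

1.515 mrad


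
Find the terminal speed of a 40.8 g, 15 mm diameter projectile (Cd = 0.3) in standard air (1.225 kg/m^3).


A = pi*(d/2)^2 = pi*(15/2000)^2 = 1.76715e-04 m^2
vt = sqrt(2mg/(Cd*rho*A)) = sqrt(2*0.0408*9.81/(0.3 * 1.225 * 1.76715e-04)) = 111 m/s

111 m/s


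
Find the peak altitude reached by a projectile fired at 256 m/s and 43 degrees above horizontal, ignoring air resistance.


H = (v0*sin(theta))^2 / (2g) = (256*sin(43°))^2 / (2*9.81) = 1554 m

1554 m


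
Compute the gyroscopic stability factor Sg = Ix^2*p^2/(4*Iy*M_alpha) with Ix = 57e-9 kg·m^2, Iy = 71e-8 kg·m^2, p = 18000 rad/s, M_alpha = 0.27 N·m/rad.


Sg = Ix^2 * p^2 / (4 * Iy * M_alpha) = (57e-9)^2 * 18000^2 / (4 * 71e-8 * 0.27) = 1.373

1.373


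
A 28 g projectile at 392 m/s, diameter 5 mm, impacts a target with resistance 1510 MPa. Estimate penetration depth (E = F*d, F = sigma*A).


A = pi*(d/2)^2 = pi*(5/2)^2 = 19.635 mm^2
E = 0.5*m*v^2 = 0.5*0.028*392^2 = 2151.3 J
depth = E/(sigma*A) = 2151.3 J / (1510 MPa * 19.635 mm^2) = 2151.3/(1510 * 19.635) m = 0.0725593 m ≈ 72.56 mm

72.56 mm


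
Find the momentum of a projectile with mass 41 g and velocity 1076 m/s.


p = m*v = 0.041*1076 = 44.12 kg·m/s

44.12 kg·m/s


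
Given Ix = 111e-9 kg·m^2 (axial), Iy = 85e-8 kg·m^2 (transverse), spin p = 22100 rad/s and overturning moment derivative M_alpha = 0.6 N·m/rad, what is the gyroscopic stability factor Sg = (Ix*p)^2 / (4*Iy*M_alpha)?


Sg = Ix^2 * p^2 / (4 * Iy * M_alpha) = (111e-9)^2 * 22100^2 / (4 * 85e-8 * 0.6) = 2.95

2.95


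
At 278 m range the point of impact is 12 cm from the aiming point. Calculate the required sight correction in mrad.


1 mrad subtends 1 cm per 10 m of range, so adj = error_cm / (dist_m / 10) = 12 / (278/10) = 0.4317 mrad

0.4317 mrad


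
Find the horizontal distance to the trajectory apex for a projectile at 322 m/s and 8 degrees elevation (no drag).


R = v0^2*sin(2*theta)/g = 322^2*sin(2*8°)/9.81 = 2913.27 m
apex_dist = R/2 = 2913.27/2 = 1457 m

1457 m


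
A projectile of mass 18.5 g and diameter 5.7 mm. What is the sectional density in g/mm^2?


SD = m/d^2 = 18.5/5.7^2 = 0.5694 g/mm^2

0.5694 g/mm^2


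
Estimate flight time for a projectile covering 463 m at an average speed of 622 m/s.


t = d/v = 463/622 = 0.7444 s

0.7444 s


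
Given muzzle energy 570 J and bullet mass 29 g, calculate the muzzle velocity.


v = sqrt(2*E/m) = sqrt(2*570/0.029) = 198.3 m/s

198.3 m/s


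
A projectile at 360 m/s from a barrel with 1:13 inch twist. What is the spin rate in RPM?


twist_m = 13*0.0254 = 0.3302 m
spin = v/twist = 360/0.3302 = 1090.248 rev/s
RPM = spin*60 = 1090.248*60 ≈ 65415 RPM

65415 RPM


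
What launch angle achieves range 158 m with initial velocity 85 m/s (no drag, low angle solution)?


sin(2*theta) = R*g/v0^2 = 158*9.81/85^2 = 0.21453, theta = arcsin(0.21453)/2 = 6.194°

6.194 degrees


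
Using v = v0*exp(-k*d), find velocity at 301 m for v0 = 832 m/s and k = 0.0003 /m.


v = v0*exp(-k*d) = 832*exp(-0.0003*301) = 760.2 m/s

760.2 m/s


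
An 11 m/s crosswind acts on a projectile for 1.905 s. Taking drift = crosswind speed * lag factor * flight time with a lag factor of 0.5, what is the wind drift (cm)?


drift = v_wind * lag * t = 11 * 0.5 * 1.905 = 10.4775 m ≈ 1048 cm

1048 cm


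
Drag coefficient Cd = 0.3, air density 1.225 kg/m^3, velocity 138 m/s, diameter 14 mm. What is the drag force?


A = pi*(d/2)^2 = pi*(14/2000)^2 = 1.53938e-04 m^2
Fd = 0.5*Cd*rho*A*v^2 = 0.5*0.3*1.225*1.53938e-04*138^2 = 0.5387 N

0.5387 N


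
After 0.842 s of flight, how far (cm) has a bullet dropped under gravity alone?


drop = 0.5*g*t^2 = 0.5*9.81*0.842^2 = 3.47747 m ≈ 347.7 cm

347.7 cm


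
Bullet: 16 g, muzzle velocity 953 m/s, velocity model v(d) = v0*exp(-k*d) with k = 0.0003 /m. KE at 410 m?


v = v0*exp(-k*d) = 953*exp(-0.0003*410) = 842.703 m/s
E = 0.5*m*v^2 = 0.5*0.016*842.703^2 = 5681 J

5681 J


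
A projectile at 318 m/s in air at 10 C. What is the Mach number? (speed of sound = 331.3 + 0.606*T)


a = 331.3 + 0.606*(10) = 337.36 m/s
M = v/a = 318/337.36 = 0.9426

0.9426


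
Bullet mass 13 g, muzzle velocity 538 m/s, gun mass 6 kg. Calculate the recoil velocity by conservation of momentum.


v_recoil = m_p * v_p / m_gun = 0.013 * 538 / 6 = 1.166 m/s

1.166 m/s


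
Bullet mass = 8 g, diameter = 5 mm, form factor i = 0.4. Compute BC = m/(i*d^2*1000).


BC = m/(i*d^2*1000) = 8/(0.4 * 5^2 * 1000) = 0.0008

0.0008


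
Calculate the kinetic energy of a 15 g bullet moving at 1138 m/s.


E = 0.5*m*v^2 = 0.5*0.015*1138^2 = 9713 J

9713 J


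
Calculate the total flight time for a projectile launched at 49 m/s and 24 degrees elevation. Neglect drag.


T = 2*v0*sin(theta)/g = 2*49*sin(24°)/9.81 = 4.063 s

4.063 s


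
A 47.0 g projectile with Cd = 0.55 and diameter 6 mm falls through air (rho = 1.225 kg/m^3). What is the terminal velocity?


A = pi*(d/2)^2 = pi*(6/2000)^2 = 2.82743e-05 m^2
vt = sqrt(2mg/(Cd*rho*A)) = sqrt(2*0.047*9.81/(0.55 * 1.225 * 2.82743e-05)) = 220 m/s

220 m/s


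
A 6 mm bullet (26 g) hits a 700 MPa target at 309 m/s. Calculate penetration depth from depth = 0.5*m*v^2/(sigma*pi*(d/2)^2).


A = pi*(d/2)^2 = pi*(6/2)^2 = 28.2743 mm^2
E = 0.5*m*v^2 = 0.5*0.026*309^2 = 1241.25 J
depth = E/(sigma*A) = 1241.25 J / (700 MPa * 28.2743 mm^2) = 1241.25/(700 * 28.2743) m = 0.0627148 m ≈ 62.71 mm

62.71 mm


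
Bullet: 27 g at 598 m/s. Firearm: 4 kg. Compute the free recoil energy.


v_r = m_p*v_p/m_gun = 0.027*598/4 = 4.0365 m/s, E_r = 0.5*m_gun*v_r^2 = 0.5*4*4.0365^2 = 32.59 J

32.59 J


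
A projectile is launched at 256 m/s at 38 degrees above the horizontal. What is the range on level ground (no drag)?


R = v0^2 * sin(2*theta) / g = 256^2 * sin(2*38°) / 9.81 = 6482 m

6482 m


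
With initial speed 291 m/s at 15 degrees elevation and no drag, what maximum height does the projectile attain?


H = (v0*sin(theta))^2 / (2g) = (291*sin(15°))^2 / (2*9.81) = 289.1 m

289.1 m


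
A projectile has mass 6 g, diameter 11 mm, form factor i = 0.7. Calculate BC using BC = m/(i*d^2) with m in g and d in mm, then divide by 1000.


BC = m/(i*d^2*1000) = 6/(0.7 * 11^2 * 1000) = 7.084e-05

7.084e-05


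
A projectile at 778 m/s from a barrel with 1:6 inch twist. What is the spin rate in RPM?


twist_m = 6*0.0254 = 0.1524 m
spin = v/twist = 778/0.1524 = 5104.987 rev/s
RPM = spin*60 = 5104.987*60 ≈ 306299 RPM

306299 RPM


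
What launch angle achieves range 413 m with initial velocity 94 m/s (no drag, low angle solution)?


sin(2*theta) = R*g/v0^2 = 413*9.81/94^2 = 0.458525, theta = arcsin(0.458525)/2 = 13.65°

13.65 degrees


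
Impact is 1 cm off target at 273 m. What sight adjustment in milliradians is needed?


1 mrad subtends 1 cm per 10 m of range, so adj = error_cm / (dist_m / 10) = 1 / (273/10) = 0.03663 mrad

0.03663 mrad


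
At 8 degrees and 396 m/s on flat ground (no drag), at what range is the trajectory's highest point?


R = v0^2*sin(2*theta)/g = 396^2*sin(2*8°)/9.81 = 4406.15 m
apex_dist = R/2 = 4406.15/2 = 2203 m

2203 m


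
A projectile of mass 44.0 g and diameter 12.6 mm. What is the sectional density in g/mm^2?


SD = m/d^2 = 44.0/12.6^2 = 0.2771 g/mm^2

0.2771 g/mm^2


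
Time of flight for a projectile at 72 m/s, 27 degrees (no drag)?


T = 2*v0*sin(theta)/g = 2*72*sin(27°)/9.81 = 6.664 s

6.664 s


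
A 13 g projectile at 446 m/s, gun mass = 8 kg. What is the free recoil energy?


v_r = m_p*v_p/m_gun = 0.013*446/8 = 0.72475 m/s, E_r = 0.5*m_gun*v_r^2 = 0.5*8*0.72475^2 = 2.101 J

2.101 J


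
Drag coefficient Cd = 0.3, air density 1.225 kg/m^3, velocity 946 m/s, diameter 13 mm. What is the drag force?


A = pi*(d/2)^2 = pi*(13/2000)^2 = 1.32732e-04 m^2
Fd = 0.5*Cd*rho*A*v^2 = 0.5*0.3*1.225*1.32732e-04*946^2 = 21.83 N

21.83 N


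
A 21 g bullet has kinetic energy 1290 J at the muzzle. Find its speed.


v = sqrt(2*E/m) = sqrt(2*1290/0.021) = 350.5 m/s

350.5 m/s


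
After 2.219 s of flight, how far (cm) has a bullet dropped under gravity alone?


drop = 0.5*g*t^2 = 0.5*9.81*2.219^2 = 24.152 m ≈ 2415 cm

2415 cm


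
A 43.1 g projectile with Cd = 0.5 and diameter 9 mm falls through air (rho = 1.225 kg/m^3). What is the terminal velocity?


A = pi*(d/2)^2 = pi*(9/2000)^2 = 6.36173e-05 m^2
vt = sqrt(2mg/(Cd*rho*A)) = sqrt(2*0.0431*9.81/(0.5 * 1.225 * 6.36173e-05)) = 147.3 m/s

147.3 m/s


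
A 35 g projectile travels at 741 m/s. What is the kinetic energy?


E = 0.5*m*v^2 = 0.5*0.035*741^2 = 9609 J

9609 J


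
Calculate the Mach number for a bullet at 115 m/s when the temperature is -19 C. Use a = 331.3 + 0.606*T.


a = 331.3 + 0.606*(-19) = 319.786 m/s
M = v/a = 115/319.786 = 0.3596

0.3596


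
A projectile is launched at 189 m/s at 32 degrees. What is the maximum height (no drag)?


H = (v0*sin(theta))^2 / (2g) = (189*sin(32°))^2 / (2*9.81) = 511.3 m

511.3 m


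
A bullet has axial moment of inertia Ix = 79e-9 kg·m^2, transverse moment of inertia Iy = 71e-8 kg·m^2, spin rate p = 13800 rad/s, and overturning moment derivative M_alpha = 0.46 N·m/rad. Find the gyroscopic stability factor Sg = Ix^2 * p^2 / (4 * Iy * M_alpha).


Sg = Ix^2 * p^2 / (4 * Iy * M_alpha) = (79e-9)^2 * 13800^2 / (4 * 71e-8 * 0.46) = 0.9098

0.9098


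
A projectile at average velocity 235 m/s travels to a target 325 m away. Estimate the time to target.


t = d/v = 325/235 = 1.383 s

1.383 s


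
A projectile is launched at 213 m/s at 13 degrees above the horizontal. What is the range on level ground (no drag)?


R = v0^2 * sin(2*theta) / g = 213^2 * sin(2*13°) / 9.81 = 2027 m

2027 m


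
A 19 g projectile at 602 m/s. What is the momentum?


p = m*v = 0.019*602 = 11.44 kg·m/s

11.44 kg·m/s


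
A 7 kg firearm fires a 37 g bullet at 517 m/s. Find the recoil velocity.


v_recoil = m_p * v_p / m_gun = 0.037 * 517 / 7 = 2.733 m/s

2.733 m/s


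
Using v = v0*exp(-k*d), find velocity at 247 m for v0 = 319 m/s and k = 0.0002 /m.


v = v0*exp(-k*d) = 319*exp(-0.0002*247) = 303.6 m/s

303.6 m/s


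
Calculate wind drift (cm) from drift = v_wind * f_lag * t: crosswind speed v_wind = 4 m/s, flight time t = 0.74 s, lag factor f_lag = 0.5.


drift = v_wind * lag * t = 4 * 0.5 * 0.74 = 1.48 m ≈ 148 cm

148 cm


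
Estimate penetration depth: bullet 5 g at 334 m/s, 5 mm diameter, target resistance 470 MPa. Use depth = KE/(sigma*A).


A = pi*(d/2)^2 = pi*(5/2)^2 = 19.635 mm^2
E = 0.5*m*v^2 = 0.5*0.005*334^2 = 278.89 J
depth = E/(sigma*A) = 278.89 J / (470 MPa * 19.635 mm^2) = 278.89/(470 * 19.635) m = 0.0302207 m ≈ 30.22 mm

30.22 mm


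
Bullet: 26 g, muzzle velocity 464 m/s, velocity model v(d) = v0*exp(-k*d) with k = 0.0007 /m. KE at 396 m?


v = v0*exp(-k*d) = 464*exp(-0.0007*396) = 351.667 m/s
E = 0.5*m*v^2 = 0.5*0.026*351.667^2 = 1608 J

1608 J


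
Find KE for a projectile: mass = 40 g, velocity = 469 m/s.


E = 0.5*m*v^2 = 0.5*0.04*469^2 = 4399 J

4399 J


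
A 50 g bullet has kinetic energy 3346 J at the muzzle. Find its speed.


v = sqrt(2*E/m) = sqrt(2*3346/0.05) = 365.8 m/s

365.8 m/s


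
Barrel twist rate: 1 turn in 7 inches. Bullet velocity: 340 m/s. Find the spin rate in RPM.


twist_m = 7*0.0254 = 0.1778 m
spin = v/twist = 340/0.1778 = 1912.261 rev/s
RPM = spin*60 = 1912.261*60 ≈ 114736 RPM

114736 RPM


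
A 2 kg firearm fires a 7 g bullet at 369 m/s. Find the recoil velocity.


v_recoil = m_p * v_p / m_gun = 0.007 * 369 / 2 = 1.292 m/s

1.292 m/s


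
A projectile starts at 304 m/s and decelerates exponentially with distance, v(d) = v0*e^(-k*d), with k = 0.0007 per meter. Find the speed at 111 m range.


v = v0*exp(-k*d) = 304*exp(-0.0007*111) = 281.3 m/s

281.3 m/s


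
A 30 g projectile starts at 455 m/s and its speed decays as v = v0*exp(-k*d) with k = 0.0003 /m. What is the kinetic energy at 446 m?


v = v0*exp(-k*d) = 455*exp(-0.0003*446) = 398.018 m/s
E = 0.5*m*v^2 = 0.5*0.03*398.018^2 = 2376 J

2376 J


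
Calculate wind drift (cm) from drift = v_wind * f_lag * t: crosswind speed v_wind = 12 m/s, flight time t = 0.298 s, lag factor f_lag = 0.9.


drift = v_wind * lag * t = 12 * 0.9 * 0.298 = 3.2184 m ≈ 321.8 cm

321.8 cm


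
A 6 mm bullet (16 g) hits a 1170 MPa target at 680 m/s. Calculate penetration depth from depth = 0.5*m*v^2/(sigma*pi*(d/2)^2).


A = pi*(d/2)^2 = pi*(6/2)^2 = 28.2743 mm^2
E = 0.5*m*v^2 = 0.5*0.016*680^2 = 3699.2 J
depth = E/(sigma*A) = 3699.2 J / (1170 MPa * 28.2743 mm^2) = 3699.2/(1170 * 28.2743) m = 0.111823 m ≈ 111.8 mm

111.8 mm


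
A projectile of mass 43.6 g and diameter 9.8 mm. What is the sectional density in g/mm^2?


SD = m/d^2 = 43.6/9.8^2 = 0.454 g/mm^2

0.454 g/mm^2


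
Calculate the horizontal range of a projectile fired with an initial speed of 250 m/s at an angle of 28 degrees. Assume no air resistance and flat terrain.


R = v0^2 * sin(2*theta) / g = 250^2 * sin(2*28°) / 9.81 = 5282 m

5282 m


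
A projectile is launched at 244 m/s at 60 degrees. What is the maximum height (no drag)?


H = (v0*sin(theta))^2 / (2g) = (244*sin(60°))^2 / (2*9.81) = 2276 m

2276 m


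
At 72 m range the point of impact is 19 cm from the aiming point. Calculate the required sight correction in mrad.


1 mrad subtends 1 cm per 10 m of range, so adj = error_cm / (dist_m / 10) = 19 / (72/10) = 2.639 mrad

2.639 mrad


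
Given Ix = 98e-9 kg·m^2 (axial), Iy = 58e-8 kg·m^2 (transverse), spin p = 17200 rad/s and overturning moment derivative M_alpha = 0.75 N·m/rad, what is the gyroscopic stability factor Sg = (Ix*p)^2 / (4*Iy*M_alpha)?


Sg = Ix^2 * p^2 / (4 * Iy * M_alpha) = (98e-9)^2 * 17200^2 / (4 * 58e-8 * 0.75) = 1.633

1.633


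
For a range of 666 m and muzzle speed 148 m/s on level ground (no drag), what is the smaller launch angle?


sin(2*theta) = R*g/v0^2 = 666*9.81/148^2 = 0.298277, theta = arcsin(0.298277)/2 = 8.677°

8.677 degrees


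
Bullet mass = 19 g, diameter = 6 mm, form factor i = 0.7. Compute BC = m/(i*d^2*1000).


BC = m/(i*d^2*1000) = 19/(0.7 * 6^2 * 1000) = 0.000754

0.000754


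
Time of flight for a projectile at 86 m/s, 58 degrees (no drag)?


T = 2*v0*sin(theta)/g = 2*86*sin(58°)/9.81 = 14.87 s

14.87 s


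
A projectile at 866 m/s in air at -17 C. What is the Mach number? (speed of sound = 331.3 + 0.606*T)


a = 331.3 + 0.606*(-17) = 320.998 m/s
M = v/a = 866/320.998 = 2.698

2.698


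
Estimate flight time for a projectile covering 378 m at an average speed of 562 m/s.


t = d/v = 378/562 = 0.6726 s

0.6726 s


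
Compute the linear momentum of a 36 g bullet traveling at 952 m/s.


p = m*v = 0.036*952 = 34.27 kg·m/s

34.27 kg·m/s


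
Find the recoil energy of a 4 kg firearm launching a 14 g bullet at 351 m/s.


v_r = m_p*v_p/m_gun = 0.014*351/4 = 1.2285 m/s, E_r = 0.5*m_gun*v_r^2 = 0.5*4*1.2285^2 = 3.018 J

3.018 J


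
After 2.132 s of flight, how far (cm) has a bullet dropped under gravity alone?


drop = 0.5*g*t^2 = 0.5*9.81*2.132^2 = 22.2953 m ≈ 2230 cm

2230 cm


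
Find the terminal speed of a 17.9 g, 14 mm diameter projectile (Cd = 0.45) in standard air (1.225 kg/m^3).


A = pi*(d/2)^2 = pi*(14/2000)^2 = 1.53938e-04 m^2
vt = sqrt(2mg/(Cd*rho*A)) = sqrt(2*0.0179*9.81/(0.45 * 1.225 * 1.53938e-04)) = 64.33 m/s

64.33 m/s


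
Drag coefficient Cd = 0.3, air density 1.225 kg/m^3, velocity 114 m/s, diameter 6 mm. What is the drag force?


A = pi*(d/2)^2 = pi*(6/2000)^2 = 2.82743e-05 m^2
Fd = 0.5*Cd*rho*A*v^2 = 0.5*0.3*1.225*2.82743e-05*114^2 = 0.06752 N

0.06752 N


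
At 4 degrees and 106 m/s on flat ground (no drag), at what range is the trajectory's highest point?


R = v0^2*sin(2*theta)/g = 106^2*sin(2*4°)/9.81 = 159.404 m
apex_dist = R/2 = 159.404/2 = 79.7 m

79.7 m
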